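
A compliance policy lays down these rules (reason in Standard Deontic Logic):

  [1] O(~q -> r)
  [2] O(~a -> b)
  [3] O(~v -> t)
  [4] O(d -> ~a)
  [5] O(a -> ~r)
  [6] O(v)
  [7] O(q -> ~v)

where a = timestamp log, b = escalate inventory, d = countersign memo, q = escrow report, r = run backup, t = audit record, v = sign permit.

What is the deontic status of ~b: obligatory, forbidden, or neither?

Forbidden

From premise 6 we have O(v).
Premise 7, O(q -> ~v), contraposes to O(v -> ~q); with O(v) we get O(~q).
From O(~q) and premise 1, O(~q -> r), we obtain O(r).
Premise 5 is O(a -> ~r); contrapositively O(r -> ~a). Since O(r) holds, K gives O(~a).
From O(~a) and premise 2, O(~a -> b), we obtain O(b).
Premises 3, 4 do not contribute to this derivation.
Thus O(b), which is F(~b): ~b is forbidden.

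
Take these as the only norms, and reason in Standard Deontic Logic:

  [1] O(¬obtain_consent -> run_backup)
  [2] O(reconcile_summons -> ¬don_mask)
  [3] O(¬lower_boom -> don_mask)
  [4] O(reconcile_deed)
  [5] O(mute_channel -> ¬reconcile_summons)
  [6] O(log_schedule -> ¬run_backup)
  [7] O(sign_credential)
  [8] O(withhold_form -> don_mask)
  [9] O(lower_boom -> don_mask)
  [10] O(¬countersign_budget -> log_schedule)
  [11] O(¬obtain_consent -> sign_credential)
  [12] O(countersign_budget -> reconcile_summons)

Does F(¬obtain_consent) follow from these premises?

Yes

By case analysis on lower_boom: premise 9 gives O(lower_boom -> don_mask) and premise 3 gives O(¬lower_boom -> don_mask), so O(don_mask) either way.
The contrapositive of premise 2 (O(reconcile_summons -> ¬don_mask)) is O(don_mask -> ¬reconcile_summons), and O(don_mask) is already established, so O(¬reconcile_summons).
Premise 12, O(countersign_budget -> reconcile_summons), contraposes to O(¬reconcile_summons -> ¬countersign_budget); with O(¬reconcile_summons) we get O(¬countersign_budget).
With premise 10, O(¬countersign_budget -> log_schedule), the K-axiom yields O(log_schedule).
Premise 6 is O(log_schedule -> ¬run_backup); since O(log_schedule), deontic closure gives O(¬run_backup).
Premise 1 is O(¬obtain_consent -> run_backup); contrapositively O(¬run_backup -> obtain_consent). Since O(¬run_backup) holds, K gives O(obtain_consent).
Premises 4, 5, 7, 8, 11 do not contribute to this derivation.
So O(obtain_consent) holds, i.e. F(¬obtain_consent). The claim follows.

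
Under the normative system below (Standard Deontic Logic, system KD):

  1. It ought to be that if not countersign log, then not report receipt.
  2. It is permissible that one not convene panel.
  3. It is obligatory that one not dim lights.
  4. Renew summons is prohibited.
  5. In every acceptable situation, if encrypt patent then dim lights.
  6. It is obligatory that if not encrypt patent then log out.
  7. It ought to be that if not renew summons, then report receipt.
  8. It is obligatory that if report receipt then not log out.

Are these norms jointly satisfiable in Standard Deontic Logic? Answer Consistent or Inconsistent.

Inconsistent

Premise 3 states O(¬dim_lights) outright.
The contrapositive of premise 5 (O(encrypt_patent → dim_lights)) is O(¬dim_lights → ¬encrypt_patent), and O(¬dim_lights) is already established, so O(¬encrypt_patent).
With premise 6, O(¬encrypt_patent → log_out), the K-axiom yields O(log_out).
Premise 8, O(report_receipt → ¬log_out), contraposes to O(log_out → ¬report_receipt); with O(log_out) we get O(¬report_receipt).
Premise 7, O(¬renew_summons → report_receipt), contraposes to O(¬report_receipt → renew_summons); with O(¬report_receipt) we get O(renew_summons).
However, F(renew_summons) at premise 4 amounts to O(¬renew_summons).
We now have both O(renew_summons) and O(¬renew_summons) — renew_summons is simultaneously obligatory and forbidden, violating the D-axiom.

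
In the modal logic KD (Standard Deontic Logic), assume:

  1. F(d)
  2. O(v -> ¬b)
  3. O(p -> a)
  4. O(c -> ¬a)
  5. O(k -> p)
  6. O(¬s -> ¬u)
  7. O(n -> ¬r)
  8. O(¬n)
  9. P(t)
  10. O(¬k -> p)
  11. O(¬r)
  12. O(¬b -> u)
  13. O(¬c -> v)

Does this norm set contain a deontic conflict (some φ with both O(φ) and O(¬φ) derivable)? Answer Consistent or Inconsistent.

Premise 7 is O(n -> ¬r); even if O(¬r) held, inferring O(n) would be affirming the consequent — invalid.
So O(n) is not derivable, and the apparent clash with O(¬n) does not arise.
A world satisfying every obligation exists (e.g. a=true, b=false, c=false, d=false, k=false, n=false, p=true, r=false, s=true, t=false, u=true, v=true); no atom is both obligatory and forbidden, so the set is consistent.

Consistent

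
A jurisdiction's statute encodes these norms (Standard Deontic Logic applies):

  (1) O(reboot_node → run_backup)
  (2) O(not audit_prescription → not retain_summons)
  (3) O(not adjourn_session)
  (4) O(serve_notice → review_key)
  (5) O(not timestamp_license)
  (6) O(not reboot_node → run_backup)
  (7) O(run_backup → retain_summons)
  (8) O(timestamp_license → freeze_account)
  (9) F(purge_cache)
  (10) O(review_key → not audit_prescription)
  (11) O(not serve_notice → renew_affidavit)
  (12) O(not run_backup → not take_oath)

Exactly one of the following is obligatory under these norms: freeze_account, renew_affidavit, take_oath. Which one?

By case analysis on not reboot_node: premise 6 gives O(not reboot_node → run_backup) and premise 1 gives O(reboot_node → run_backup), so O(run_backup) either way.
Applying K to premise 7 (O(run_backup → retain_summons)) and O(run_backup) yields O(retain_summons).
Premise 2, O(not audit_prescription → not retain_summons), contraposes to O(retain_summons → audit_prescription); with O(retain_summons) we get O(audit_prescription).
The contrapositive of premise 10 (O(review_key → not audit_prescription)) is O(audit_prescription → not review_key), and O(audit_prescription) is already established, so O(not review_key).
Premise 4 is O(serve_notice → review_key); contrapositively O(not review_key → not serve_notice). Since O(not review_key) holds, K gives O(not serve_notice).
With premise 11, O(not serve_notice → renew_affidavit), the K-axiom yields O(renew_affidavit).
So O(renew_affidavit) holds — renew_affidavit is obligatory. None of the other listed options is made obligatory by any chain of premises.

renew_affidavit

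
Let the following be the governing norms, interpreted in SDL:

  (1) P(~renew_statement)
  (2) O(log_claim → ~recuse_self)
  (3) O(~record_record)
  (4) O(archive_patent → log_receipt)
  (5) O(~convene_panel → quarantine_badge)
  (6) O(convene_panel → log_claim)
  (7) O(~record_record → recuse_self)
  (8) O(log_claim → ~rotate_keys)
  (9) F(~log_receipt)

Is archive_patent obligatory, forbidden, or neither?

Premise 4 is O(archive_patent → log_receipt); even if O(log_receipt) held, inferring O(archive_patent) would be affirming the consequent — invalid.
No premise or chain of K-axiom applications forces O(archive_patent), and none forces O(~archive_patent). So archive_patent is neither obligatory nor forbidden under these norms.

Neither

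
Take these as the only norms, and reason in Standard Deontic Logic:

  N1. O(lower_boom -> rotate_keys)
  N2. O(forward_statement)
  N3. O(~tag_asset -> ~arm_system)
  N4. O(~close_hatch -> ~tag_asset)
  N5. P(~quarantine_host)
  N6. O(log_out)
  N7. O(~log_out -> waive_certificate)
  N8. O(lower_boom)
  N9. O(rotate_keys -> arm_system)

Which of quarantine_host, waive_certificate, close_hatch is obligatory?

Premise 8 states O(lower_boom) outright.
With premise 1, O(lower_boom -> rotate_keys), the K-axiom yields O(rotate_keys).
Premise 9 is O(rotate_keys -> arm_system); since O(rotate_keys), deontic closure gives O(arm_system).
Premise 3 is O(~tag_asset -> ~arm_system); contrapositively O(arm_system -> tag_asset). Since O(arm_system) holds, K gives O(tag_asset).
Premise 4 is O(~close_hatch -> ~tag_asset); contrapositively O(tag_asset -> close_hatch). Since O(tag_asset) holds, K gives O(close_hatch).
So O(close_hatch) holds — close_hatch is obligatory. None of the other listed options is made obligatory by any chain of premises.

close_hatch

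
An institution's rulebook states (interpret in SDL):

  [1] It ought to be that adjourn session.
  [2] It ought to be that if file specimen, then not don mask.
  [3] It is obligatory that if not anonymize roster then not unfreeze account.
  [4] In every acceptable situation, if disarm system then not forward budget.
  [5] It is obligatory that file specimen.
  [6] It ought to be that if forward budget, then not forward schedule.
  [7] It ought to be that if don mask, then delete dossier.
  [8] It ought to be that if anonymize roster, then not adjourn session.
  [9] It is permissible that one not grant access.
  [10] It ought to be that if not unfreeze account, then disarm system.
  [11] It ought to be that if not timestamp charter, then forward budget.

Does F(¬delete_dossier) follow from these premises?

No

Premise 7 is O(don_mask → delete_dossier), but O(don_mask) is not derivable from the premises, so it does not yield O(delete_dossier).
No other premise forces O(delete_dossier). An ideal world satisfying every premise can still have ¬delete_dossier true, so F(¬delete_dossier) is not derivable.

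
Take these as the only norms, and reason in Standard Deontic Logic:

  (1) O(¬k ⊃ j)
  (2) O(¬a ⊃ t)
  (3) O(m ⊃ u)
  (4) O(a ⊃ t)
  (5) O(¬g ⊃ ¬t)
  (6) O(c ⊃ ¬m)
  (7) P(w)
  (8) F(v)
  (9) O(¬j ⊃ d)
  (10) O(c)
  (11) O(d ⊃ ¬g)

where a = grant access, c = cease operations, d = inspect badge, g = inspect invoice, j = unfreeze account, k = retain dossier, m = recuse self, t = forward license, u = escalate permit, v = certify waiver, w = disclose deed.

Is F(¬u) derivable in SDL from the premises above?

No

Premise 3 is O(m ⊃ u), but O(m) is not derivable from the premises, so it does not yield O(u).
No other premise forces O(u). An ideal world satisfying every premise can still have ¬u true, so F(¬u) is not derivable.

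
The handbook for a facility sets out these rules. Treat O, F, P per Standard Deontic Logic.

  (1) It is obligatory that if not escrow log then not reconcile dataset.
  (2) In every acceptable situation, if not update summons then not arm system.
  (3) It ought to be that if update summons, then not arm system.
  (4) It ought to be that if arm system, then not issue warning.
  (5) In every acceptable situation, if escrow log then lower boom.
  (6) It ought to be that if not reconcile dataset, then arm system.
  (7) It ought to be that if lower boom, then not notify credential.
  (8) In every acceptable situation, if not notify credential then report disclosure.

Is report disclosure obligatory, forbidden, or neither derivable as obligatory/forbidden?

By case analysis on ¬update_summons: premise 2 gives O(¬update_summons → ¬arm_system) and premise 3 gives O(update_summons → ¬arm_system), so O(¬arm_system) either way.
Premise 6 is O(¬reconcile_dataset → arm_system); contrapositively O(¬arm_system → reconcile_dataset). Since O(¬arm_system) holds, K gives O(reconcile_dataset).
Premise 1, O(¬escrow_log → ¬reconcile_dataset), contraposes to O(reconcile_dataset → escrow_log); with O(reconcile_dataset) we get O(escrow_log).
From O(escrow_log) and premise 5, O(escrow_log → lower_boom), we obtain O(lower_boom).
Premise 7 is O(lower_boom → ¬notify_credential); since O(lower_boom), deontic closure gives O(¬notify_credential).
From O(¬notify_credential) and premise 8, O(¬notify_credential → report_disclosure), we obtain O(report_disclosure).
Premise 4 does not contribute to this derivation.
Hence report_disclosure is obligatory.

Obligatory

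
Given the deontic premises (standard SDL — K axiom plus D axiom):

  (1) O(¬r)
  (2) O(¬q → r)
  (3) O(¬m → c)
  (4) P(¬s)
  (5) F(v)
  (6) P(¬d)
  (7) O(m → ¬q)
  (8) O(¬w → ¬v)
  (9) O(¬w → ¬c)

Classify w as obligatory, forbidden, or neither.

From premise 1 we have O(¬r).
The contrapositive of premise 2 (O(¬q → r)) is O(¬r → q), and O(¬r) is already established, so O(q).
Premise 7, O(m → ¬q), contraposes to O(q → ¬m); with O(q) we get O(¬m).
Applying K to premise 3 (O(¬m → c)) and O(¬m) yields O(c).
Premise 9 is O(¬w → ¬c); contrapositively O(c → w). Since O(c) holds, K gives O(w).
Premises 4, 5, 6, 8 do not contribute to this derivation.
Hence w is obligatory.

Obligatory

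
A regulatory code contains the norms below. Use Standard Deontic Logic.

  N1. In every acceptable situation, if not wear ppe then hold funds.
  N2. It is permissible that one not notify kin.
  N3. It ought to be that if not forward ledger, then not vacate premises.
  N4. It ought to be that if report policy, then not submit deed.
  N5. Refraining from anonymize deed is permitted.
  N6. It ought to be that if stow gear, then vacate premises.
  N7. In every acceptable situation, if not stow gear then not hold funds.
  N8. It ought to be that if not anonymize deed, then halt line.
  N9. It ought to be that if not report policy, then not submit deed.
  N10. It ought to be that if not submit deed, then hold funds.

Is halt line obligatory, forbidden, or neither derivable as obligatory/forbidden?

Neither

Premise 8 is O(¬anonymize_deed → halt_line), but O(¬anonymize_deed) is not derivable from the premises (the permission P(¬anonymize_deed) asserts only ¬O(anonymize_deed), not O(¬anonymize_deed)), so it does not yield O(halt_line).
No premise or chain of K-axiom applications forces O(halt_line), and none forces O(¬halt_line). So halt_line is neither obligatory nor forbidden under these norms.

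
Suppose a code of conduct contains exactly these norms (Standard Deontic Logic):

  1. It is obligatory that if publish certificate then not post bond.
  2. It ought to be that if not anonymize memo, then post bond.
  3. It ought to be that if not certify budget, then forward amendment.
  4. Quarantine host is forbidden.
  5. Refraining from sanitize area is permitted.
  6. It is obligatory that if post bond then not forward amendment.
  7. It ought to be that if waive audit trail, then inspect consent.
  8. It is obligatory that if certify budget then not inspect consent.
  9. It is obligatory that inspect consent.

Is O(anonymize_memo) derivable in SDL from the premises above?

From premise 9 we have O(inspect_consent).
The contrapositive of premise 8 (O(certify_budget → ¬inspect_consent)) is O(inspect_consent → ¬certify_budget), and O(inspect_consent) is already established, so O(¬certify_budget).
With premise 3, O(¬certify_budget → forward_amendment), the K-axiom yields O(forward_amendment).
The contrapositive of premise 6 (O(post_bond → ¬forward_amendment)) is O(forward_amendment → ¬post_bond), and O(forward_amendment) is already established, so O(¬post_bond).
Premise 2, O(¬anonymize_memo → post_bond), contraposes to O(¬post_bond → anonymize_memo); with O(¬post_bond) we get O(anonymize_memo).
Premises 1, 4, 5, 7 do not contribute to this derivation.
So O(anonymize_memo) follows.

Yes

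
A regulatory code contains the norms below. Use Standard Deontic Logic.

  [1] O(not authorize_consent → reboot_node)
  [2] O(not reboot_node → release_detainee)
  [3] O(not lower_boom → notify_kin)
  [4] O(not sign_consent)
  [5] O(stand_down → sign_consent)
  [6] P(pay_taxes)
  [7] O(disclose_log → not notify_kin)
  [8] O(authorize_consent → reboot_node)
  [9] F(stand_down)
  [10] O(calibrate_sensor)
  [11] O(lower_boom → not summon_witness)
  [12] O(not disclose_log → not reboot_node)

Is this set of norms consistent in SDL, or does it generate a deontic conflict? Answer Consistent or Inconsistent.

Consistent

Premise 5 is O(stand_down → sign_consent), but O(stand_down) is not derivable from the premises, so it does not yield O(sign_consent).
So O(sign_consent) is not derivable, and the apparent clash with O(not sign_consent) does not arise.
A world satisfying every obligation exists (e.g. authorize_consent=false, calibrate_sensor=true, disclose_log=true, lower_boom=true, notify_kin=false, pay_taxes=false, reboot_node=true, release_detainee=false, sign_consent=false, stand_down=false, summon_witness=false); no atom is both obligatory and forbidden, so the set is consistent.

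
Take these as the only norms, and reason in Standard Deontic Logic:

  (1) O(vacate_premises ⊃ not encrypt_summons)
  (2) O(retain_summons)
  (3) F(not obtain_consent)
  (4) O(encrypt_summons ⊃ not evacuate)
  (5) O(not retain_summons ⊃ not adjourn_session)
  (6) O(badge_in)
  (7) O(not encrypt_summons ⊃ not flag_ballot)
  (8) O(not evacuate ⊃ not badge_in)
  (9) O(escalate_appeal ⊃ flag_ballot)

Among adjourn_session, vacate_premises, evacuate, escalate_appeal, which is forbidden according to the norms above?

escalate_appeal

Premise 6 gives O(badge_in).
Premise 8 is O(not evacuate ⊃ not badge_in); contrapositively O(badge_in ⊃ evacuate). Since O(badge_in) holds, K gives O(evacuate).
The contrapositive of premise 4 (O(encrypt_summons ⊃ not evacuate)) is O(evacuate ⊃ not encrypt_summons), and O(evacuate) is already established, so O(not encrypt_summons).
With premise 7, O(not encrypt_summons ⊃ not flag_ballot), the K-axiom yields O(not flag_ballot).
Premise 9 is O(escalate_appeal ⊃ flag_ballot); contrapositively O(not flag_ballot ⊃ not escalate_appeal). Since O(not flag_ballot) holds, K gives O(not escalate_appeal).
So O(not escalate_appeal) holds, i.e. escalate_appeal is forbidden. None of the other listed options is forbidden under the premises.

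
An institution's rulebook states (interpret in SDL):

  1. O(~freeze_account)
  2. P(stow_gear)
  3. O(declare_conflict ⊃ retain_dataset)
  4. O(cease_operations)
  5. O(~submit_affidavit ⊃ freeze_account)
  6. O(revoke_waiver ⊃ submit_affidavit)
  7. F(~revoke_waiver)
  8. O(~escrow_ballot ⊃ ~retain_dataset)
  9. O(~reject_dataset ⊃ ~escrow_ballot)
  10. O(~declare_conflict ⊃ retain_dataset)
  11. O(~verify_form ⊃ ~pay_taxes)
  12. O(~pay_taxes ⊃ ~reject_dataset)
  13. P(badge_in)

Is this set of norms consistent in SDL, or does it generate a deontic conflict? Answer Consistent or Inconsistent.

Premise 5 is O(~submit_affidavit ⊃ freeze_account), but O(~submit_affidavit) is not derivable from the premises, so it does not yield O(freeze_account).
So O(freeze_account) is not derivable, and the apparent clash with O(~freeze_account) does not arise.
A world satisfying every obligation exists (e.g. badge_in=false, cease_operations=true, declare_conflict=false, escrow_ballot=true, freeze_account=false, pay_taxes=true, reject_dataset=true, retain_dataset=true, revoke_waiver=true, stow_gear=false, submit_affidavit=true, verify_form=true); no atom is both obligatory and forbidden, so the set is consistent.

Consistent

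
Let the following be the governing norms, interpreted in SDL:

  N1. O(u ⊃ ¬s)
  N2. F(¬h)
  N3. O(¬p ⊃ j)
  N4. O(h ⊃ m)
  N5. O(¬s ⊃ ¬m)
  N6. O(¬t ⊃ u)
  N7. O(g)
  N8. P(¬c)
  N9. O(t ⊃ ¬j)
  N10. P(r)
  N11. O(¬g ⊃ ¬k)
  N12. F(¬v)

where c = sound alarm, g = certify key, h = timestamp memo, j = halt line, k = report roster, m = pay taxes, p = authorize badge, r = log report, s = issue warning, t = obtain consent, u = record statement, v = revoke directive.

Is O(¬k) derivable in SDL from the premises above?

No

Premise 11 is O(¬g ⊃ ¬k), but O(¬g) is not derivable from the premises, so it does not yield O(¬k).
No other premise forces O(¬k). An ideal world satisfying every premise can still have ¬k false, so O(¬k) is not derivable.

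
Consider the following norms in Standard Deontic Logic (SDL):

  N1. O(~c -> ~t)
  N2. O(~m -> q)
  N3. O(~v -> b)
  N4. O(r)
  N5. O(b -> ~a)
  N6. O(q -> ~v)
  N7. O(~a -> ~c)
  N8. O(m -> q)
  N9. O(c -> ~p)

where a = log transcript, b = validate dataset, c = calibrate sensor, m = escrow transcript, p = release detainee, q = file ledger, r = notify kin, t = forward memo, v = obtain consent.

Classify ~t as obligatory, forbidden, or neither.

Obligatory

By case analysis on ~m: premise 2 gives O(~m -> q) and premise 8 gives O(m -> q), so O(q) either way.
Premise 6 is O(q -> ~v); since O(q), deontic closure gives O(~v).
Premise 3 is O(~v -> b); since O(~v), deontic closure gives O(b).
With premise 5, O(b -> ~a), the K-axiom yields O(~a).
Premise 7 is O(~a -> ~c); since O(~a), deontic closure gives O(~c).
With premise 1, O(~c -> ~t), the K-axiom yields O(~t).
Premises 4, 9 do not contribute to this derivation.
Hence ~t is obligatory.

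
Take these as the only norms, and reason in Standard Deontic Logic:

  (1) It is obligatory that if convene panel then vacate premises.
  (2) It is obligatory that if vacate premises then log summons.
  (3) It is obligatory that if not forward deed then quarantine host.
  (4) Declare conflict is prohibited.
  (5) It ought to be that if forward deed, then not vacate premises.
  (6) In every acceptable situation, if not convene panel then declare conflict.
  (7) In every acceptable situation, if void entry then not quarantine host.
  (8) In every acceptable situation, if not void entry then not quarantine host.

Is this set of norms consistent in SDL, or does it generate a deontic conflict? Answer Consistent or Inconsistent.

Inconsistent

Premises 7 and 8 are O(void_entry → ¬quarantine_host) and O(¬void_entry → ¬quarantine_host); every ideal world satisfies void_entry or ¬void_entry, so in either case ¬quarantine_host holds — hence O(¬quarantine_host).
Premise 3 is O(¬forward_deed → quarantine_host); contrapositively O(¬quarantine_host → forward_deed). Since O(¬quarantine_host) holds, K gives O(forward_deed).
Applying K to premise 5 (O(forward_deed → ¬vacate_premises)) and O(forward_deed) yields O(¬vacate_premises).
Premise 1 is O(convene_panel → vacate_premises); contrapositively O(¬vacate_premises → ¬convene_panel). Since O(¬vacate_premises) holds, K gives O(¬convene_panel).
From O(¬convene_panel) and premise 6, O(¬convene_panel → declare_conflict), we obtain O(declare_conflict).
But premise 4, F(declare_conflict), means O(¬declare_conflict).
We now have both O(declare_conflict) and O(¬declare_conflict) — declare_conflict is simultaneously obligatory and forbidden, violating the D-axiom.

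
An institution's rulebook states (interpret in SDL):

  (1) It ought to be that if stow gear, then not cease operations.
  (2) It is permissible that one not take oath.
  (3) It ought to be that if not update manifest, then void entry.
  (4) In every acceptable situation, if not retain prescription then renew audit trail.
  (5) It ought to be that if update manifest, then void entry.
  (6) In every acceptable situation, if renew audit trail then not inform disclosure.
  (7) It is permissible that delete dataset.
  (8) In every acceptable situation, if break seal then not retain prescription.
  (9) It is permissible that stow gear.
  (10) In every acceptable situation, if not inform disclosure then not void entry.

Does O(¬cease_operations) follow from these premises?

Premise 1 is O(stow_gear → ¬cease_operations), but O(stow_gear) is not derivable from the premises (the permission P(stow_gear) asserts only ¬O(¬stow_gear), not O(stow_gear)), so it does not yield O(¬cease_operations).
No other premise forces O(¬cease_operations). An ideal world satisfying every premise can still have ¬cease_operations false, so O(¬cease_operations) is not derivable.

No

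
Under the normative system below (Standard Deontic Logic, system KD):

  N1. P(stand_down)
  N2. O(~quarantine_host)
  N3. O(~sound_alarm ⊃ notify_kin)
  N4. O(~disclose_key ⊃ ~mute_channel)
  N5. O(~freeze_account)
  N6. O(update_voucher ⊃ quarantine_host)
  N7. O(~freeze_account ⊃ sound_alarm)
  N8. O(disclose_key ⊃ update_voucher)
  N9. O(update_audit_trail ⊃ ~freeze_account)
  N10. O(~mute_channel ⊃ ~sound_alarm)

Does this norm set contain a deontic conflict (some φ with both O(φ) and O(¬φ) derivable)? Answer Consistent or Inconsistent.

Premise 5 gives O(~freeze_account).
From O(~freeze_account) and premise 7, O(~freeze_account ⊃ sound_alarm), we obtain O(sound_alarm).
The contrapositive of premise 10 (O(~mute_channel ⊃ ~sound_alarm)) is O(sound_alarm ⊃ mute_channel), and O(sound_alarm) is already established, so O(mute_channel).
Premise 4 is O(~disclose_key ⊃ ~mute_channel); contrapositively O(mute_channel ⊃ disclose_key). Since O(mute_channel) holds, K gives O(disclose_key).
From O(disclose_key) and premise 8, O(disclose_key ⊃ update_voucher), we obtain O(update_voucher).
With premise 6, O(update_voucher ⊃ quarantine_host), the K-axiom yields O(quarantine_host).
Yet premise 2 states O(~quarantine_host).
We now have both O(quarantine_host) and O(~quarantine_host) — quarantine_host is simultaneously obligatory and forbidden, violating the D-axiom.

Inconsistent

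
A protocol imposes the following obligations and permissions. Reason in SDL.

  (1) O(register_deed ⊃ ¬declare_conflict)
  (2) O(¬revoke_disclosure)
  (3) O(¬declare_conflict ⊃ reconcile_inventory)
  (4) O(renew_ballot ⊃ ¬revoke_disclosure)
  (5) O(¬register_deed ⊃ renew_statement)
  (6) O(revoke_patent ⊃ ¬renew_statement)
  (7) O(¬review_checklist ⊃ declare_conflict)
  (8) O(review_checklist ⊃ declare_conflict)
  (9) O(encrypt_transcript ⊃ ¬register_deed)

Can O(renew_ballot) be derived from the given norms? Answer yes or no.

Premise 4 is O(renew_ballot ⊃ ¬revoke_disclosure); even if O(¬revoke_disclosure) held, inferring O(renew_ballot) would be affirming the consequent — invalid.
No other premise forces O(renew_ballot). An ideal world satisfying every premise can still have renew_ballot false, so O(renew_ballot) is not derivable.

No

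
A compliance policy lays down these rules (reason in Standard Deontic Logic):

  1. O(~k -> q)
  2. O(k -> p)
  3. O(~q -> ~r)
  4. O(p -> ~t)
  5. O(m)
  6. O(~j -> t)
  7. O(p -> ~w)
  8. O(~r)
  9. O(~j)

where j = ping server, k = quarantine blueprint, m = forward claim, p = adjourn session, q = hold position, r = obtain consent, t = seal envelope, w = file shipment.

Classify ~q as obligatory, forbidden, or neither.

Forbidden

From premise 9 we have O(~j).
From O(~j) and premise 6, O(~j -> t), we obtain O(t).
The contrapositive of premise 4 (O(p -> ~t)) is O(t -> ~p), and O(t) is already established, so O(~p).
Premise 2 is O(k -> p); contrapositively O(~p -> ~k). Since O(~p) holds, K gives O(~k).
With premise 1, O(~k -> q), the K-axiom yields O(q).
Premises 3, 5, 7, 8 do not contribute to this derivation.
Thus O(q), which is F(~q): ~q is forbidden.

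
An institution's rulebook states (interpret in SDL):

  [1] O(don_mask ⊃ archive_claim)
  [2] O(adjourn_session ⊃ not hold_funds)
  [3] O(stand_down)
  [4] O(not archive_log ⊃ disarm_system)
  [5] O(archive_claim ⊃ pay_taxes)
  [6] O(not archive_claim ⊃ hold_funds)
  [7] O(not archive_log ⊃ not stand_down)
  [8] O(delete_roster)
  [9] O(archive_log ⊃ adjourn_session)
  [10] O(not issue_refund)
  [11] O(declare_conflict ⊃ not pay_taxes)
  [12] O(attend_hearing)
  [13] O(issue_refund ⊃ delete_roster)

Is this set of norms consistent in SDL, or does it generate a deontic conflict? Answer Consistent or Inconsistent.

Premise 13 is O(issue_refund ⊃ delete_roster); even if O(delete_roster) held, inferring O(issue_refund) would be affirming the consequent — invalid.
So O(issue_refund) is not derivable, and the apparent clash with O(not issue_refund) does not arise.
A world satisfying every obligation exists (e.g. adjourn_session=true, archive_claim=true, archive_log=true, attend_hearing=true, declare_conflict=false, delete_roster=true, disarm_system=false, don_mask=false, hold_funds=false, issue_refund=false, pay_taxes=true, stand_down=true); no atom is both obligatory and forbidden, so the set is consistent.

Consistent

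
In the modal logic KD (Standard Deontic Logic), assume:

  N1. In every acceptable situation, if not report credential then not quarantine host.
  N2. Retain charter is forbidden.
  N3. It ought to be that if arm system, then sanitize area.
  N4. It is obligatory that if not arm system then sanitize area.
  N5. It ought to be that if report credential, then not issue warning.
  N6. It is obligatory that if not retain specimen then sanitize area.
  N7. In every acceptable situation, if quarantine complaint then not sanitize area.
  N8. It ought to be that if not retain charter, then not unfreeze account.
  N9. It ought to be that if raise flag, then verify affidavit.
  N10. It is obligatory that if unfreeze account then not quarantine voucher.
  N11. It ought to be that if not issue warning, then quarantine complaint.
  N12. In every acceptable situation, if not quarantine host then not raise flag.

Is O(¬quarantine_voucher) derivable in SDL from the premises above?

Premise 10 is O(unfreeze_account → ¬quarantine_voucher), but O(unfreeze_account) is not derivable from the premises, so it does not yield O(¬quarantine_voucher).
No other premise forces O(¬quarantine_voucher). An ideal world satisfying every premise can still have ¬quarantine_voucher false, so O(¬quarantine_voucher) is not derivable.

No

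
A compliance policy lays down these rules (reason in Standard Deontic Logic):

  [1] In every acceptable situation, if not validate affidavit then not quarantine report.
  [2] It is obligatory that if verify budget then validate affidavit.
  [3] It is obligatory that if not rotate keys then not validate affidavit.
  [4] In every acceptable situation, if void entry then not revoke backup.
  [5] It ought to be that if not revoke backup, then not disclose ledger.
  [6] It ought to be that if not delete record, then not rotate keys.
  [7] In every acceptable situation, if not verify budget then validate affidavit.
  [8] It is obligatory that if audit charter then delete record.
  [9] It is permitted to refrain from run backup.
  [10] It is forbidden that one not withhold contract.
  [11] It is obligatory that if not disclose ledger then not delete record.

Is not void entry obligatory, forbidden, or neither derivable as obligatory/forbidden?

Premises 2 and 7 are O(verify_budget → validate_affidavit) and O(¬verify_budget → validate_affidavit); every ideal world satisfies verify_budget or ¬verify_budget, so in either case validate_affidavit holds — hence O(validate_affidavit).
The contrapositive of premise 3 (O(¬rotate_keys → ¬validate_affidavit)) is O(validate_affidavit → rotate_keys), and O(validate_affidavit) is already established, so O(rotate_keys).
Premise 6 is O(¬delete_record → ¬rotate_keys); contrapositively O(rotate_keys → delete_record). Since O(rotate_keys) holds, K gives O(delete_record).
The contrapositive of premise 11 (O(¬disclose_ledger → ¬delete_record)) is O(delete_record → disclose_ledger), and O(delete_record) is already established, so O(disclose_ledger).
Premise 5 is O(¬revoke_backup → ¬disclose_ledger); contrapositively O(disclose_ledger → revoke_backup). Since O(disclose_ledger) holds, K gives O(revoke_backup).
Premise 4 is O(void_entry → ¬revoke_backup); contrapositively O(revoke_backup → ¬void_entry). Since O(revoke_backup) holds, K gives O(¬void_entry).
Premises 1, 8, 9, 10 do not contribute to this derivation.
Hence ¬void_entry is obligatory.

Obligatory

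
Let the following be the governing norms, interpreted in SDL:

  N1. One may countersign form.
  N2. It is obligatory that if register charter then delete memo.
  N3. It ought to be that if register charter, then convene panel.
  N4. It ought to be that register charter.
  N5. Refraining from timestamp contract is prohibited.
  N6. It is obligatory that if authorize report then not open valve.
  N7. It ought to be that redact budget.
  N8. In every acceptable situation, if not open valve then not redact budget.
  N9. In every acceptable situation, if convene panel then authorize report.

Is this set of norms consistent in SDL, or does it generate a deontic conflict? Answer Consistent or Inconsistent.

Inconsistent

From premise 7 we have O(redact_budget).
The contrapositive of premise 8 (O(¬open_valve → ¬redact_budget)) is O(redact_budget → open_valve), and O(redact_budget) is already established, so O(open_valve).
The contrapositive of premise 6 (O(authorize_report → ¬open_valve)) is O(open_valve → ¬authorize_report), and O(open_valve) is already established, so O(¬authorize_report).
Premise 9 is O(convene_panel → authorize_report); contrapositively O(¬authorize_report → ¬convene_panel). Since O(¬authorize_report) holds, K gives O(¬convene_panel).
The contrapositive of premise 3 (O(register_charter → convene_panel)) is O(¬convene_panel → ¬register_charter), and O(¬convene_panel) is already established, so O(¬register_charter).
Yet premise 4 states O(register_charter).
We now have both O(¬register_charter) and O(register_charter) — register_charter is simultaneously obligatory and forbidden, violating the D-axiom.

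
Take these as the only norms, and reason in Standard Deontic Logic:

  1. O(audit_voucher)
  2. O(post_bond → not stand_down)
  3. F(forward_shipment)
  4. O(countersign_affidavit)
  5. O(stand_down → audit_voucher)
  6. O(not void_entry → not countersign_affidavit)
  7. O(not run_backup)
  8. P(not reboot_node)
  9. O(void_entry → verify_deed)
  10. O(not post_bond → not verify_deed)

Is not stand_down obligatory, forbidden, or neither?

Premise 4 states O(countersign_affidavit) outright.
Premise 6 is O(not void_entry → not countersign_affidavit); contrapositively O(countersign_affidavit → void_entry). Since O(countersign_affidavit) holds, K gives O(void_entry).
Premise 9 is O(void_entry → verify_deed); since O(void_entry), deontic closure gives O(verify_deed).
The contrapositive of premise 10 (O(not post_bond → not verify_deed)) is O(verify_deed → post_bond), and O(verify_deed) is already established, so O(post_bond).
Premise 2 is O(post_bond → not stand_down); since O(post_bond), deontic closure gives O(not stand_down).
Premises 1, 3, 5, 7, 8 do not contribute to this derivation.
Hence not stand_down is obligatory.

Obligatory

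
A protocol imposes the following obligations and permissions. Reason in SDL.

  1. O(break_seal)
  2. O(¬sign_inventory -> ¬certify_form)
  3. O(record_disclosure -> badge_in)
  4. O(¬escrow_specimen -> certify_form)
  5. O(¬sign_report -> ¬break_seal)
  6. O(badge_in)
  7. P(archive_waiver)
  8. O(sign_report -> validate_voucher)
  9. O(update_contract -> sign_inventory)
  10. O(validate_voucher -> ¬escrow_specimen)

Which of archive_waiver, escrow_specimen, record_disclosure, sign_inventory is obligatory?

Premise 1 gives O(break_seal).
Premise 5, O(¬sign_report -> ¬break_seal), contraposes to O(break_seal -> sign_report); with O(break_seal) we get O(sign_report).
Premise 8 is O(sign_report -> validate_voucher); since O(sign_report), deontic closure gives O(validate_voucher).
From O(validate_voucher) and premise 10, O(validate_voucher -> ¬escrow_specimen), we obtain O(¬escrow_specimen).
From O(¬escrow_specimen) and premise 4, O(¬escrow_specimen -> certify_form), we obtain O(certify_form).
Premise 2 is O(¬sign_inventory -> ¬certify_form); contrapositively O(certify_form -> sign_inventory). Since O(certify_form) holds, K gives O(sign_inventory).
So O(sign_inventory) holds — sign_inventory is obligatory. None of the other listed options is made obligatory by any chain of premises.

sign_inventory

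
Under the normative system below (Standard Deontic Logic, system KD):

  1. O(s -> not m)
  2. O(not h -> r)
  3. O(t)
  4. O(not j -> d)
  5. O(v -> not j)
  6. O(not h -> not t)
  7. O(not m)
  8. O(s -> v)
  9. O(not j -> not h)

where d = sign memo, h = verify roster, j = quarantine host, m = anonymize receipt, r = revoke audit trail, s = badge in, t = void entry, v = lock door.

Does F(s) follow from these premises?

From premise 3 we have O(t).
Premise 6 is O(not h -> not t); contrapositively O(t -> h). Since O(t) holds, K gives O(h).
Premise 9 is O(not j -> not h); contrapositively O(h -> j). Since O(h) holds, K gives O(j).
The contrapositive of premise 5 (O(v -> not j)) is O(j -> not v), and O(j) is already established, so O(not v).
The contrapositive of premise 8 (O(s -> v)) is O(not v -> not s), and O(not v) is already established, so O(not s).
Premises 1, 2, 4, 7 do not contribute to this derivation.
So O(not s) holds, i.e. F(s). The claim follows.

Yes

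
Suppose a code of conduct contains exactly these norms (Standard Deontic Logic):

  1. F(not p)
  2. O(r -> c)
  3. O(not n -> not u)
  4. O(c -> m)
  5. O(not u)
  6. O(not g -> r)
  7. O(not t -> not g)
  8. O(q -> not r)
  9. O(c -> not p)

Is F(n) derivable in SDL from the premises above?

Premise 3 is O(not n -> not u); even if O(not u) held, inferring O(not n) would be affirming the consequent — invalid.
No other premise forces O(not n). An ideal world satisfying every premise can still have n true, so F(n) is not derivable.

No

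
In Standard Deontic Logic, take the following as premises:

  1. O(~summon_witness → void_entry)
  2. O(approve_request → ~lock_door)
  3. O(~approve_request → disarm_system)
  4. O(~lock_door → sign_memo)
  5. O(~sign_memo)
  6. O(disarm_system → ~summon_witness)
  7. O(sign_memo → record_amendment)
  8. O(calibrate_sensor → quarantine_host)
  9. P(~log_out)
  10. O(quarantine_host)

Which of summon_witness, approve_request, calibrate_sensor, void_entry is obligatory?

void_entry

Premise 5 gives O(~sign_memo).
The contrapositive of premise 4 (O(~lock_door → sign_memo)) is O(~sign_memo → lock_door), and O(~sign_memo) is already established, so O(lock_door).
The contrapositive of premise 2 (O(approve_request → ~lock_door)) is O(lock_door → ~approve_request), and O(lock_door) is already established, so O(~approve_request).
Applying K to premise 3 (O(~approve_request → disarm_system)) and O(~approve_request) yields O(disarm_system).
With premise 6, O(disarm_system → ~summon_witness), the K-axiom yields O(~summon_witness).
With premise 1, O(~summon_witness → void_entry), the K-axiom yields O(void_entry).
So O(void_entry) holds — void_entry is obligatory. None of the other listed options is made obligatory by any chain of premises.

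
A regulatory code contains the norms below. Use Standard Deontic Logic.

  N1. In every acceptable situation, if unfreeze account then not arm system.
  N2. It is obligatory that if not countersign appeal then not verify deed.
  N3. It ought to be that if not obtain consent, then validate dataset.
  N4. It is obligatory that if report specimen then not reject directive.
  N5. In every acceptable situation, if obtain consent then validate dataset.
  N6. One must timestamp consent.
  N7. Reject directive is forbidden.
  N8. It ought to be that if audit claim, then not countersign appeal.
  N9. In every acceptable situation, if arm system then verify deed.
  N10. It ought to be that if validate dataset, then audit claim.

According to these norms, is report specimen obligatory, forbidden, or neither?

Premise 4 is O(report_specimen → ¬reject_directive); even if O(¬reject_directive) held, inferring O(report_specimen) would be affirming the consequent — invalid.
No premise or chain of K-axiom applications forces O(report_specimen), and none forces O(¬report_specimen). So report_specimen is neither obligatory nor forbidden under these norms.

Neither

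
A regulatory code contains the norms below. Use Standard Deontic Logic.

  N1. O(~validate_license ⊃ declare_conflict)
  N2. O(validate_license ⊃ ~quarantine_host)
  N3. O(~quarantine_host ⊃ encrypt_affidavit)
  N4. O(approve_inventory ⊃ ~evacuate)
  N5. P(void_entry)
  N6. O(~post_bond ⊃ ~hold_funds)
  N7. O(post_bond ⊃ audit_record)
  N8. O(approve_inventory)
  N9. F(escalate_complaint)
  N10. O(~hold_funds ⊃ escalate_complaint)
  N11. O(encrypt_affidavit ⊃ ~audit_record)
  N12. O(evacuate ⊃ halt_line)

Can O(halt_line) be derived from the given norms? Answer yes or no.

Premise 12 is O(evacuate ⊃ halt_line), but O(evacuate) is not derivable from the premises, so it does not yield O(halt_line).
No other premise forces O(halt_line). An ideal world satisfying every premise can still have halt_line false, so O(halt_line) is not derivable.

No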